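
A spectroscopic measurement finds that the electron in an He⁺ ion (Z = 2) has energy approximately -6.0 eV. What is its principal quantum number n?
n = 3

The exact energy levels follow E_n = -13.6057 Z² / n² eV with Z = 2.

The measured value (-6.0 eV) is reported to only 2 significant figures, so we must test candidate n values and see which one matches to that precision.

Candidate energies:
  n = 1:  E = -13.6057 × 2² / 1² = -54.42280 eV
  n = 2:  E = -13.6057 × 2² / 2² = -13.60570 eV
  n = 3:  E = -13.6057 × 2² / 3² = -6.04698 eV  ← matches
  n = 4:  E = -13.6057 × 2² / 4² = -3.40143 eV
  n = 5:  E = -13.6057 × 2² / 5² = -2.17691 eV

Checking against the measurement of -6.0 eV (2 sig figs), only n = 3 agrees:
E_3 = -6.04698 eV, which rounds to -6.0 eV ✓

Therefore n = 3.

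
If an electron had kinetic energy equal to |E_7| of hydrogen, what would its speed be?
3.12528e+05 m/s (or 0.104248% of c)

The binding energy at n = 7 for hydrogen is:
E_7 = -13.6057/7² = -0.277667347 eV
|E_7| = 0.277667347 eV

Convert to Joules:
KE = 0.277667347 eV × (1.602177 × 10⁻¹⁹ J/eV) = 4.4487224e-20 J

Using KE = ½mv²:
v = √(2·KE/m_e)
v = √(2 × 4.4487224e-20 J / 9.10938 × 10⁻³¹ kg)
v = 3.12528e+05 m/s

This is approximately 0.104248% the speed of light.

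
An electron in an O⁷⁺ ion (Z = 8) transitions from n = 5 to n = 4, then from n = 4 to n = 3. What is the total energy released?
61.92 eV

The energy levels of O⁷⁺ are E_n = -13.6057 × 8² / n² eV.

First transition (5 → 4):
ΔE₁ = |E_4 - E_5|
ΔE₁ = |-54.42280000 - (-34.83059200)| = 19.59221 eV

Second transition (4 → 3):
ΔE₂ = |E_3 - E_4|
ΔE₂ = |-96.75164444 - (-54.42280000)| = 42.32884 eV

Total energy released:
E_total = ΔE₁ + ΔE₂ = 19.59221 + 42.32884 = 61.92 eV

Note: This equals the direct transition 5 → 3: 61.92 eV ✓
Energy is conserved regardless of the path taken.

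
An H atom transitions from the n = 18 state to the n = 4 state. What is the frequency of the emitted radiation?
1.955e+14 Hz

First, find the transition energy:
E_18 = -13.6057 / 18² = -0.0419929 eV
E_4 = -13.6057 / 4² = -0.8503563 eV
|ΔE| = |E_4 - E_18| = 0.8083634 eV

Convert to Joules: E = 0.8083634 eV × (1.602177 × 10⁻¹⁹ J/eV) = 1.29514e-19 J

Using E = hf:
f = E/h = 1.29514e-19 J / (6.62607 × 10⁻³⁴ J·s)
f = 1.955e+14 Hz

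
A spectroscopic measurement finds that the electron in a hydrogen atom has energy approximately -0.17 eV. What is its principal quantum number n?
n = 9

The exact energy levels follow E_n = -13.6057 eV / n².

The measured value (-0.17 eV) is reported to only 2 significant figures, so we must test candidate n values and see which one matches to that precision.

Candidate energies:
  n = 7:  E = -13.6057/7² = -0.27767 eV
  n = 8:  E = -13.6057/8² = -0.21259 eV
  n = 9:  E = -13.6057/9² = -0.16797 eV  ← matches
  n = 10:  E = -13.6057/10² = -0.13606 eV
  n = 11:  E = -13.6057/11² = -0.11244 eV

Checking against the measurement of -0.17 eV (2 sig figs), only n = 9 agrees:
E_9 = -0.16797 eV, which rounds to -0.17 eV ✓

Therefore n = 9.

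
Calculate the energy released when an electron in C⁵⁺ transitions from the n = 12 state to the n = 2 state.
119.0499 eV

The energy levels are E_n = -13.6057 Z² eV / n².

Energy at n = 12: E_12 = -13.6057 × 6² / 12² = -3.4014250 eV
Energy at n = 2: E_2 = -13.6057 × 6² / 2² = -122.4513000 eV

For emission (electron falling to lower state), the photon energy is:
E_photon = E_12 - E_2 = |-3.4014250 - (-122.4513000)|
E_photon = 119.0499 eV

This energy is carried away by the emitted photon.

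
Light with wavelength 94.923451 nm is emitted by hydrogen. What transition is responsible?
n = 5 → n = 1

First, find the photon energy from the wavelength (hc = 1239.84 eV·nm):
E = hc/λ = 1239.84 eV·nm / 94.923451 nm = 13.061472 eV

The energy levels of hydrogen satisfy E_n = -13.6057 / n² eV, so an emission n_i → n_f releases
ΔE = 13.6057 × (1/n_f² − 1/n_i²) eV.

Setting ΔE equal to the photon energy:
1/n_f² − 1/n_i² = 13.061472 / 13.6057 = 0.96000000

Since 1/n_i² must be positive, we need 1/n_f² > 0.96000000, i.e. n_f ≤ 1. For each allowed n_f, solve n_i = (1/n_f² − 0.96000000)^(−1/2) and check whether it is a whole number:
  n_f = 1: 1/n_i² = 1.00000000 − 0.96000000 = 0.04000000 → n_i = 5.000  → integer, n_i = 5 ✓

Only n_f = 1 gives an integer upper level, n_i = 5.

The transition is from n = 5 to n = 1 (emission).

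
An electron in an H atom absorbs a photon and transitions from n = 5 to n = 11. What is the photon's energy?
0.432 eV

The energy levels of a hydrogen-like atom are E_n = -13.6057 eV / n².

Energy at n = 5: E_5 = -13.6057 / 5² = -0.544228 eV
Energy at n = 11: E_11 = -13.6057 / 11² = -0.112444 eV

The excitation energy is the difference:
ΔE = E_11 - E_5
ΔE = -0.112444 - (-0.544228)
ΔE = 0.432 eV

Since this is positive, energy must be absorbed (photon absorption).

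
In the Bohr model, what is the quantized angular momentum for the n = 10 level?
1.0546e-33 J·s (or 10ℏ)

In the Bohr model, angular momentum is quantized:
L = nℏ

where ℏ = h/(2π) = 1.054572e-34 J·s

For n = 10:
L = 10 × 1.054572e-34 J·s
L = 1.0546e-33 J·s

This can also be written as L = 10ℏ.
The angular momentum is an integer multiple of the reduced Planck constant.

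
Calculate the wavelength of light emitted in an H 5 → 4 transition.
4050.06725 nm

First, find the transition energy using E_n = -13.6057 / n² eV:
E_5 = -13.6057 / 5² = -0.54422800000 eV
E_4 = -13.6057 / 4² = -0.85035625000 eV

Photon energy: |ΔE| = |E_4 - E_5| = 0.30612825000 eV

Convert to wavelength using E = hc/λ with hc = 1239.84 eV·nm:
λ = hc/E = 1239.84 eV·nm / 0.30612825000 eV
λ = 4050.06725 nm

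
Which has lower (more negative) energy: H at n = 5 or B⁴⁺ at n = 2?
B⁴⁺ at n = 2 (E = -85.036 eV)

Using E_n = -13.6057 Z² / n² eV:

H (Z = 1) at n = 5:
E = -13.6057 × 1² / 5² = -13.6057 × 1 / 25 = -0.544228 eV

B⁴⁺ (Z = 5) at n = 2:
E = -13.6057 × 5² / 2² = -13.6057 × 25 / 4 = -85.035625 eV

Since -85.035625 eV < -0.544228 eV,
B⁴⁺ at n = 2 is more tightly bound (requires more energy to ionize).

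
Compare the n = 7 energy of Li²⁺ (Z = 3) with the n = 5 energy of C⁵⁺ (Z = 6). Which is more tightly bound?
C⁵⁺ at n = 5 (E = -19.592208 eV)

Using E_n = -13.6057 Z² / n² eV:

Li²⁺ (Z = 3) at n = 7:
E = -13.6057 × 3² / 7² = -13.6057 × 9 / 49 = -2.499006122 eV

C⁵⁺ (Z = 6) at n = 5:
E = -13.6057 × 6² / 5² = -13.6057 × 36 / 25 = -19.592208000 eV

Since -19.592208000 eV < -2.499006122 eV,
C⁵⁺ at n = 5 is more tightly bound (requires more energy to ionize).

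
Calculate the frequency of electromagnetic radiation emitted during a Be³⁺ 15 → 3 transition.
5.61e+15 Hz

First, find the transition energy:
E_15 = -13.6057 × 4² / 15² = -0.9675 eV
E_3 = -13.6057 × 4² / 3² = -24.1879 eV
|ΔE| = |E_3 - E_15| = 23.2204 eV

Convert to Joules: E = 23.2204 eV × (1.602177 × 10⁻¹⁹ J/eV) = 3.7203e-18 J

Using E = hf:
f = E/h = 3.7203e-18 J / (6.62607 × 10⁻³⁴ J·s)
f = 5.61e+15 Hz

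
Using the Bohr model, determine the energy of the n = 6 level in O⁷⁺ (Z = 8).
-24.18791 eV

For hydrogen-like ions, the energy levels scale with Z²:
E_n = -13.6057 Z² / n² eV

For O⁷⁺ (Z = 8) at n = 6:
E_6 = -13.6057 × 8² / 6²
E_6 = -13.6057 × 64 / 36
E_6 = -870.7648 / 36
E_6 = -24.18791 eV

The energy is 64 times more negative than hydrogen at the same n due to the stronger nuclear charge.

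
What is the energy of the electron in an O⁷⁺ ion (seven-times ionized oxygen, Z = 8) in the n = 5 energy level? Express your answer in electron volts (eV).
-34.83 eV

The energy levels of a hydrogen-like atom are given by:
E_n = -13.6057 Z² / n² eV  (with Z = 8 for O⁷⁺)

For n = 5:
E_5 = -13.6057 × 8² / 5²
E_5 = -13.6057 × 64 / 25
E_5 = -34.83 eV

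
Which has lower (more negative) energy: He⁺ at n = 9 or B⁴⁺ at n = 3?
B⁴⁺ at n = 3 (E = -37.793611 eV)

Using E_n = -13.6057 Z² / n² eV:

He⁺ (Z = 2) at n = 9:
E = -13.6057 × 2² / 9² = -13.6057 × 4 / 81 = -0.671886420 eV

B⁴⁺ (Z = 5) at n = 3:
E = -13.6057 × 5² / 3² = -13.6057 × 25 / 9 = -37.793611111 eV

Since -37.793611111 eV < -0.671886420 eV,
B⁴⁺ at n = 3 is more tightly bound (requires more energy to ionize).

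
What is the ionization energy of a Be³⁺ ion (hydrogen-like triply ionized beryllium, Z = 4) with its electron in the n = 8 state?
3.40 eV

The ionization energy is the energy needed to remove the electron completely (n → ∞).

For a hydrogen-like ion with Z = 4, E_n = -13.6057 Z² / n² eV.

At n = 8: E_8 = -13.6057 × 4² / 8² = -3.40143 eV
At n = ∞: E_∞ = 0 eV

Ionization energy = E_∞ - E_8 = 0 - (-3.40143) = 3.40143 eV
Ionization energy ≈ 3.40 eV

This is also called the binding energy of the electron in state n = 8.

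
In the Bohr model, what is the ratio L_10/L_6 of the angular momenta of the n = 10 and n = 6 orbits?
1.66667

In the Bohr model, L_n = nℏ, so the ratio is purely the ratio of quantum numbers:

L_10/L_6 = 10ℏ / 6ℏ = 10/6 = 1.66667

The angular momentum scales linearly with n.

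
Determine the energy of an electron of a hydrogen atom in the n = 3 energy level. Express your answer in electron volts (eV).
-1.5117 eV

The energy levels of a hydrogen-like atom are given by:
E_n = -13.6057 eV / n²

For n = 3:
E_3 = -13.6057 eV / 3²
E_3 = -13.6057 eV / 9
E_3 = -1.5117 eV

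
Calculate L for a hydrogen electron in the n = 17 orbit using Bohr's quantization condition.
1.7928e-33 J·s (or 17ℏ)

In the Bohr model, angular momentum is quantized:
L = nℏ

where ℏ = h/(2π) = 1.054572e-34 J·s

For n = 17:
L = 17 × 1.054572e-34 J·s
L = 1.7928e-33 J·s

This can also be written as L = 17ℏ.
The angular momentum is an integer multiple of the reduced Planck constant.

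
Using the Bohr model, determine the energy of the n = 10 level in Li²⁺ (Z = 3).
-1.225 eV

For hydrogen-like ions, the energy levels scale with Z²:
E_n = -13.6057 Z² / n² eV

For Li²⁺ (Z = 3) at n = 10:
E_10 = -13.6057 × 3² / 10²
E_10 = -13.6057 × 9 / 100
E_10 = -122.4513 / 100
E_10 = -1.225 eV

The energy is 9 times more negative than hydrogen at the same n due to the stronger nuclear charge.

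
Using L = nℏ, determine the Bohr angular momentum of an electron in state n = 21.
2.2146e-33 J·s (or 21ℏ)

In the Bohr model, angular momentum is quantized:
L = nℏ

where ℏ = h/(2π) = 1.054572e-34 J·s

For n = 21:
L = 21 × 1.054572e-34 J·s
L = 2.2146e-33 J·s

This can also be written as L = 21ℏ.
The angular momentum is an integer multiple of the reduced Planck constant.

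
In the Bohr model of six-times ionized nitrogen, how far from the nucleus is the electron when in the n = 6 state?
0.272148 nm (or 2.721483 Å)

The Bohr radius formula is:
r_n = n² a₀ / Z

where a₀ = 0.052917721 nm is the Bohr radius.

For N⁶⁺ (Z = 7) at n = 6:
r_6 = 6² × 0.052917721 nm / 7
r_6 = 36 × 0.052917721 nm / 7
r_6 = 1.9050380 nm / 7
r_6 = 0.272148 nm

The electron orbits at approximately 0.272148 nm from the nucleus.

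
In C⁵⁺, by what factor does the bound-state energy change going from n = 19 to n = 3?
40.1111

Using E_n = -13.6057 Z² / n² eV with Z = 6:

E_3 = -13.6057 × 6² / 3² = -489.8052 / 9 = -54.4228000000 eV
E_19 = -13.6057 × 6² / 19² = -489.8052 / 361 = -1.3568011080 eV

The ratio is:
E_3/E_19 = (-54.4228000000) / (-1.3568011080)
E_3/E_19 = (-489.8052/9) / (-489.8052/361)
E_3/E_19 = 361/9
E_3/E_19 = 40.1111
(Note: the Z² factors cancel in the ratio.)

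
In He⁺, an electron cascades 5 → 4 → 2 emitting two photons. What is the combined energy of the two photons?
11.43 eV

The energy levels of He⁺ are E_n = -13.6057 × 2² / n² eV.

First transition (5 → 4):
ΔE₁ = |E_4 - E_5|
ΔE₁ = |-3.40142500 - (-2.17691200)| = 1.22451 eV

Second transition (4 → 2):
ΔE₂ = |E_2 - E_4|
ΔE₂ = |-13.60570000 - (-3.40142500)| = 10.20428 eV

Total energy released:
E_total = ΔE₁ + ΔE₂ = 1.22451 + 10.20428 = 11.43 eV

Note: This equals the direct transition 5 → 2: 11.43 eV ✓
Energy is conserved regardless of the path taken.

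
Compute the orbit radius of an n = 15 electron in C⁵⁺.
1.98441 nm (or 19.84415 Å)

The Bohr radius formula is:
r_n = n² a₀ / Z

where a₀ = 0.05291772 nm is the Bohr radius.

For C⁵⁺ (Z = 6) at n = 15:
r_15 = 15² × 0.05291772 nm / 6
r_15 = 225 × 0.05291772 nm / 6
r_15 = 11.906487 nm / 6
r_15 = 1.98441 nm

The electron orbits at approximately 1.98441 nm from the nucleus.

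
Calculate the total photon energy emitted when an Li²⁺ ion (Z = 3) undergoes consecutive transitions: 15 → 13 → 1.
121.90707 eV

The energy levels of Li²⁺ are E_n = -13.6057 × 3² / n² eV.

First transition (15 → 13):
ΔE₁ = |E_13 - E_15|
ΔE₁ = |-0.72456390533 - (-0.54422800000)| = 0.18033591 eV

Second transition (13 → 1):
ΔE₂ = |E_1 - E_13|
ΔE₂ = |-122.45130000000 - (-0.72456390533)| = 121.72673609 eV

Total energy released:
E_total = ΔE₁ + ΔE₂ = 0.18033591 + 121.72673609 = 121.90707 eV

Note: This equals the direct transition 15 → 1: 121.90707 eV ✓
Energy is conserved regardless of the path taken.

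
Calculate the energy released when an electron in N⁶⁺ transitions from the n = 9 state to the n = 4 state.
33.436848 eV

The energy levels are E_n = -13.6057 Z² eV / n².

Energy at n = 9: E_9 = -13.6057 × 7² / 9² = -8.230608642 eV
Energy at n = 4: E_4 = -13.6057 × 7² / 4² = -41.667456250 eV

For emission (electron falling to lower state), the photon energy is:
E_photon = E_9 - E_4 = |-8.230608642 - (-41.667456250)|
E_photon = 33.436848 eV

This energy is carried away by the emitted photon.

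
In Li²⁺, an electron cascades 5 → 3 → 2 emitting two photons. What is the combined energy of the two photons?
25.715 eV

The energy levels of Li²⁺ are E_n = -13.6057 × 3² / n² eV.

First transition (5 → 3):
ΔE₁ = |E_3 - E_5|
ΔE₁ = |-13.605700000 - (-4.898052000)| = 8.707648 eV

Second transition (3 → 2):
ΔE₂ = |E_2 - E_3|
ΔE₂ = |-30.612825000 - (-13.605700000)| = 17.007125 eV

Total energy released:
E_total = ΔE₁ + ΔE₂ = 8.707648 + 17.007125 = 25.715 eV

Note: This equals the direct transition 5 → 2: 25.715 eV ✓
Energy is conserved regardless of the path taken.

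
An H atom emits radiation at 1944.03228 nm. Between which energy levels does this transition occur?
n = 8 → n = 4

First, find the photon energy from the wavelength (hc = 1239.84 eV·nm):
E = hc/λ = 1239.84 eV·nm / 1944.03228 nm = 0.63776719 eV

The energy levels of hydrogen satisfy E_n = -13.6057 / n² eV, so an emission n_i → n_f releases
ΔE = 13.6057 × (1/n_f² − 1/n_i²) eV.

Setting ΔE equal to the photon energy:
1/n_f² − 1/n_i² = 0.63776719 / 13.6057 = 0.046875000

Since 1/n_i² must be positive, we need 1/n_f² > 0.046875000, i.e. n_f ≤ 4. For each allowed n_f, solve n_i = (1/n_f² − 0.046875000)^(−1/2) and check whether it is a whole number:
  n_f = 1: 1/n_i² = 1.000000000 − 0.046875000 = 0.953125000 → n_i = 1.024  (not an integer) ✗
  n_f = 2: 1/n_i² = 0.250000000 − 0.046875000 = 0.203125000 → n_i = 2.219  (not an integer) ✗
  n_f = 3: 1/n_i² = 0.111111111 − 0.046875000 = 0.064236111 → n_i = 3.946  (not an integer) ✗
  n_f = 4: 1/n_i² = 0.062500000 − 0.046875000 = 0.015625000 → n_i = 8.000  → integer, n_i = 8 ✓

Only n_f = 4 gives an integer upper level, n_i = 8.

The transition is from n = 8 to n = 4 (emission).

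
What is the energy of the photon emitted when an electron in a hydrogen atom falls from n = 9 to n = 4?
0.68238 eV

The energy levels are E_n = -13.6057 eV / n².

Energy at n = 9: E_9 = -13.6057 / 9² = -0.16797160 eV
Energy at n = 4: E_4 = -13.6057 / 4² = -0.85035625 eV

For emission (electron falling to lower state), the photon energy is:
E_photon = E_9 - E_4 = |-0.16797160 - (-0.85035625)|
E_photon = 0.68238 eV

This energy is carried away by the emitted photon.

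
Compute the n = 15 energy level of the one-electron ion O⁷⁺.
-3.87007 eV

For hydrogen-like ions, the energy levels scale with Z²:
E_n = -13.6057 Z² / n² eV

For O⁷⁺ (Z = 8) at n = 15:
E_15 = -13.6057 × 8² / 15²
E_15 = -13.6057 × 64 / 225
E_15 = -870.7648 / 225
E_15 = -3.87007 eV

The energy is 64 times more negative than hydrogen at the same n due to the stronger nuclear charge.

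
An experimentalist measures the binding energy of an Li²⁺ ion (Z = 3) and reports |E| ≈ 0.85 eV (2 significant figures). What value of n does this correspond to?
n = 12

The exact energy levels follow E_n = -13.6057 Z² / n² eV with Z = 3.

The measured value (-0.85 eV) is reported to only 2 significant figures, so we must test candidate n values and see which one matches to that precision.

Candidate energies:
  n = 10:  E = -13.6057 × 3² / 10² = -1.22451 eV
  n = 11:  E = -13.6057 × 3² / 11² = -1.01199 eV
  n = 12:  E = -13.6057 × 3² / 12² = -0.85036 eV  ← matches
  n = 13:  E = -13.6057 × 3² / 13² = -0.72456 eV
  n = 14:  E = -13.6057 × 3² / 14² = -0.62475 eV

Checking against the measurement of -0.85 eV (2 sig figs), only n = 12 agrees:
E_12 = -0.85036 eV, which rounds to -0.85 eV ✓

Therefore n = 12.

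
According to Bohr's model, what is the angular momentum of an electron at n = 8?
8.43657e-34 J·s (or 8ℏ)

In the Bohr model, angular momentum is quantized:
L = nℏ

where ℏ = h/(2π) = 1.0545718e-34 J·s

For n = 8:
L = 8 × 1.0545718e-34 J·s
L = 8.43657e-34 J·s

This can also be written as L = 8ℏ.
The angular momentum is an integer multiple of the reduced Planck constant.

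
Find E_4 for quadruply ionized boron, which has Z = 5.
-21.259 eV

For hydrogen-like ions, the energy levels scale with Z²:
E_n = -13.6057 Z² / n² eV

For B⁴⁺ (Z = 5) at n = 4:
E_4 = -13.6057 × 5² / 4²
E_4 = -13.6057 × 25 / 16
E_4 = -340.1425 / 16
E_4 = -21.259 eV

The energy is 25 times more negative than hydrogen at the same n due to the stronger nuclear charge.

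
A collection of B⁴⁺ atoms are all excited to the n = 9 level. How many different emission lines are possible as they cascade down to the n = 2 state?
28

The electron can occupy levels n = 2, 3, ..., 9 during de-excitation — that is m = 9 - 2 + 1 = 8 distinct levels.

The number of distinct spectral lines equals the number of ways to choose 2 of these m levels (each pair gives one possible emission transition):

Number of lines = m(m-1)/2 = 8×7/2 = 28

These correspond to all possible transitions between the 8 levels:
9 → 8, 9 → 7, 9 → 6, 9 → 5, 9 → 4, 9 → 3, 9 → 2, 8 → 7...

Each transition produces a photon with a unique energy (and thus wavelength). This count does not depend on Z.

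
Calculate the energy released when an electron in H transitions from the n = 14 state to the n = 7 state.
0.208 eV

The energy levels are E_n = -13.6057 eV / n².

Energy at n = 14: E_14 = -13.6057 / 14² = -0.069417 eV
Energy at n = 7: E_7 = -13.6057 / 7² = -0.277667 eV

For emission (electron falling to lower state), the photon energy is:
E_photon = E_14 - E_7 = |-0.069417 - (-0.277667)|
E_photon = 0.208 eV

This energy is carried away by the emitted photon.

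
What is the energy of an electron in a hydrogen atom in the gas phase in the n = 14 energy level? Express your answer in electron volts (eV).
-0.069 eV

The energy levels of a hydrogen-like atom are given by:
E_n = -13.6057 eV / n²

For n = 14:
E_14 = -13.6057 eV / 14²
E_14 = -13.6057 eV / 196
E_14 = -0.069 eV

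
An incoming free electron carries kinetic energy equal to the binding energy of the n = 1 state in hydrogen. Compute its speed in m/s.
2.188e+06 m/s (or 0.72974% of c)

The binding energy at n = 1 for hydrogen is:
E_1 = -13.6057/1² = -13.6057000 eV
|E_1| = 13.6057000 eV

Convert to Joules:
KE = 13.6057000 eV × (1.602177 × 10⁻¹⁹ J/eV) = 2.17987e-18 J

Using KE = ½mv²:
v = √(2·KE/m_e)
v = √(2 × 2.17987e-18 J / 9.10938 × 10⁻³¹ kg)
v = 2.188e+06 m/s

This is approximately 0.72974% the speed of light.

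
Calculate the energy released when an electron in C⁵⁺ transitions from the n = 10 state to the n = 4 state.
25.7148 eV

The energy levels are E_n = -13.6057 Z² eV / n².

Energy at n = 10: E_10 = -13.6057 × 6² / 10² = -4.8980520 eV
Energy at n = 4: E_4 = -13.6057 × 6² / 4² = -30.6128250 eV

For emission (electron falling to lower state), the photon energy is:
E_photon = E_10 - E_4 = |-4.8980520 - (-30.6128250)|
E_photon = 25.7148 eV

This energy is carried away by the emitted photon.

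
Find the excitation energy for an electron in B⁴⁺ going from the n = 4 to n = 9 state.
17.0596 eV

The energy levels of a hydrogen-like atom are E_n = -13.6057 Z² eV / n².

Energy at n = 4: E_4 = -13.6057 × 5² / 4² = -21.2589063 eV
Energy at n = 9: E_9 = -13.6057 × 5² / 9² = -4.1992901 eV

The excitation energy is the difference:
ΔE = E_9 - E_4
ΔE = -4.1992901 - (-21.2589063)
ΔE = 17.0596 eV

Since this is positive, energy must be absorbed (photon absorption).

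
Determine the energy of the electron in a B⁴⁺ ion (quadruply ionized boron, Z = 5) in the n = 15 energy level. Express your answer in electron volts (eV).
-1.5117 eV

The energy levels of a hydrogen-like atom are given by:
E_n = -13.6057 Z² / n² eV  (with Z = 5 for B⁴⁺)

For n = 15:
E_15 = -13.6057 × 5² / 15²
E_15 = -13.6057 × 25 / 225
E_15 = -1.5117 eV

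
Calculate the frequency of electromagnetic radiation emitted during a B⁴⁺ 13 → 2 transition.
2.00749e+16 Hz

First, find the transition energy:
E_13 = -13.6057 × 5² / 13² = -2.01267751 eV
E_2 = -13.6057 × 5² / 2² = -85.03562500 eV
|ΔE| = |E_2 - E_13| = 83.02294749 eV

Convert to Joules: E = 83.02294749 eV × (1.602177 × 10⁻¹⁹ J/eV) = 1.3301746e-17 J

Using E = hf:
f = E/h = 1.3301746e-17 J / (6.62607 × 10⁻³⁴ J·s)
f = 2.00749e+16 Hz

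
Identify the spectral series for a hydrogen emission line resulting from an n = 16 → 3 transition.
Paschen series

The spectral series in hydrogen are named based on the final (lower) energy level:
- Lyman series: n_final = 1 (ultraviolet)
- Balmer series: n_final = 2 (visible/near-UV)
- Paschen series: n_final = 3 (infrared)
- Brackett series: n_final = 4 (infrared)
- Pfund series: n_final = 5 (far infrared)

Since this transition ends at n = 3, it belongs to the Paschen series.

For reference, this 16 → 3 line has photon energy
ΔE = 13.6057 eV × (1/3² - 1/16²) = 1.458597179 eV,
corresponding to wavelength λ = hc/ΔE = 1239.84 eV·nm / 1.458597179 eV = 850.02221 nm in the infrared region.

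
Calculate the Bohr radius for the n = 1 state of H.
0.05292 nm (or 0.52918 Å)

The Bohr radius formula is:
r_n = n² a₀ / Z

where a₀ = 0.05291772 nm is the Bohr radius.

For H (Z = 1) at n = 1:
r_1 = 1² × 0.05291772 nm / 1
r_1 = 1 × 0.05291772 nm / 1
r_1 = 0.052918 nm / 1
r_1 = 0.05292 nm

The electron orbits at approximately 0.05292 nm from the nucleus.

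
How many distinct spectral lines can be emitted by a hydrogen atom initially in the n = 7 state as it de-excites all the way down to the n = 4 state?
6

The electron can occupy levels n = 4, 5, ..., 7 during de-excitation — that is m = 7 - 4 + 1 = 4 distinct levels.

The number of distinct spectral lines equals the number of ways to choose 2 of these m levels (each pair gives one possible emission transition):

Number of lines = m(m-1)/2 = 4×3/2 = 6

These correspond to all possible transitions between the 4 levels:
7 → 6, 7 → 5, 7 → 4, 6 → 5, 6 → 4, 5 → 4

Each transition produces a photon with a unique energy (and thus wavelength). This count does not depend on Z.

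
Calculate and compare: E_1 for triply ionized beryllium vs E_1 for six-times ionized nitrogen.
N⁶⁺ at n = 1 (E = -666.67930 eV)

Using E_n = -13.6057 Z² / n² eV:

Be³⁺ (Z = 4) at n = 1:
E = -13.6057 × 4² / 1² = -13.6057 × 16 / 1 = -217.69120000 eV

N⁶⁺ (Z = 7) at n = 1:
E = -13.6057 × 7² / 1² = -13.6057 × 49 / 1 = -666.67930000 eV

Since -666.67930000 eV < -217.69120000 eV,
N⁶⁺ at n = 1 is more tightly bound (requires more energy to ionize).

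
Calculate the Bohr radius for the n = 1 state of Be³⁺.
0.013229 nm (or 0.132294 Å)

The Bohr radius formula is:
r_n = n² a₀ / Z

where a₀ = 0.052917721 nm is the Bohr radius.

For Be³⁺ (Z = 4) at n = 1:
r_1 = 1² × 0.052917721 nm / 4
r_1 = 1 × 0.052917721 nm / 4
r_1 = 0.0529177 nm / 4
r_1 = 0.013229 nm

The electron orbits at approximately 0.013229 nm from the nucleus.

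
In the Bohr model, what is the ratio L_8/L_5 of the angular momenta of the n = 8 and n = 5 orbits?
1.600

In the Bohr model, L_n = nℏ, so the ratio is purely the ratio of quantum numbers:

L_8/L_5 = 8ℏ / 5ℏ = 8/5 = 1.600

The angular momentum scales linearly with n.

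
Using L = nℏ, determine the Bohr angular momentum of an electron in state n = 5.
5.2729e-34 J·s (or 5ℏ)

In the Bohr model, angular momentum is quantized:
L = nℏ

where ℏ = h/(2π) = 1.054572e-34 J·s

For n = 5:
L = 5 × 1.054572e-34 J·s
L = 5.2729e-34 J·s

This can also be written as L = 5ℏ.
The angular momentum is an integer multiple of the reduced Planck constant.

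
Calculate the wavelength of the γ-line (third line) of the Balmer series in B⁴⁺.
17.357431 nm

The lines of a series are numbered from the longest wavelength (smallest ΔE) outward; the third line is the transition from n = n_f + 3 to n_f.
The Balmer series has all transitions ending at n_f = 2.

For B⁴⁺ (Z = 5), the third line (γ-line) is the jump from n = 5 to n = 2:
E_5 = -13.6057 × 5² / 5² = -13.60570000 eV
E_2 = -13.6057 × 5² / 2² = -85.03562500 eV
ΔE = E_5 - E_2 = 71.42992500 eV

λ = hc/E = 1239.84 eV·nm / 71.42992500 eV
λ = 17.357431 nm

This is the γ-line of the Balmer series in B⁴⁺.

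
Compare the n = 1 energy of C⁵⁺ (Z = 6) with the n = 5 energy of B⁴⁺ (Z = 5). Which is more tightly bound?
C⁵⁺ at n = 1 (E = -489.8052 eV)

Using E_n = -13.6057 Z² / n² eV:

C⁵⁺ (Z = 6) at n = 1:
E = -13.6057 × 6² / 1² = -13.6057 × 36 / 1 = -489.8052000 eV

B⁴⁺ (Z = 5) at n = 5:
E = -13.6057 × 5² / 5² = -13.6057 × 25 / 25 = -13.6057000 eV

Since -489.8052000 eV < -13.6057000 eV,
C⁵⁺ at n = 1 is more tightly bound (requires more energy to ionize).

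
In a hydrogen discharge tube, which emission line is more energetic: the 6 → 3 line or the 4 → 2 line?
4 → 2

Calculate the energy for each transition:

Transition 6 → 3:
ΔE₁ = |E_3 - E_6| = |-13.6057/3² - (-13.6057/6²)|
ΔE₁ = |-1.511744444444 - (-0.377936111111)| = 1.133808333 eV

Transition 4 → 2:
ΔE₂ = |E_2 - E_4| = |-13.6057/2² - (-13.6057/4²)|
ΔE₂ = |-3.401425000000 - (-0.850356250000)| = 2.551068750 eV

Since 2.551068750 eV > 1.133808333 eV, the transition 4 → 2 emits the more energetic photon.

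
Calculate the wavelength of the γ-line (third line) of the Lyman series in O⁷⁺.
1.518775 nm

The lines of a series are numbered from the longest wavelength (smallest ΔE) outward; the third line is the transition from n = n_f + 3 to n_f.
The Lyman series has all transitions ending at n_f = 1.

For O⁷⁺ (Z = 8), the third line (γ-line) is the jump from n = 4 to n = 1:
E_4 = -13.6057 × 8² / 4² = -54.42280000 eV
E_1 = -13.6057 × 8² / 1² = -870.76480000 eV
ΔE = E_4 - E_1 = 816.34200000 eV

λ = hc/E = 1239.84 eV·nm / 816.34200000 eV
λ = 1.518775 nm

This is the γ-line of the Lyman series in O⁷⁺.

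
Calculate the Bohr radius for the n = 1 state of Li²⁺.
0.0176 nm (or 0.1764 Å)

The Bohr radius formula is:
r_n = n² a₀ / Z

where a₀ = 0.0529177 nm is the Bohr radius.

For Li²⁺ (Z = 3) at n = 1:
r_1 = 1² × 0.0529177 nm / 3
r_1 = 1 × 0.0529177 nm / 3
r_1 = 0.05292 nm / 3
r_1 = 0.0176 nm

The electron orbits at approximately 0.0176 nm from the nucleus.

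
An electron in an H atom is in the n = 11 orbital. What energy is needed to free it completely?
0.1124 eV

The ionization energy is the energy needed to remove the electron completely (n → ∞).

For hydrogen, E_n = -13.6057 eV / n².

At n = 11: E_11 = -13.6057 / 11² = -0.1124438 eV
At n = ∞: E_∞ = 0 eV

Ionization energy = E_∞ - E_11 = 0 - (-0.1124438) = 0.1124438 eV
Ionization energy ≈ 0.1124 eV

This is also called the binding energy of the electron in state n = 11.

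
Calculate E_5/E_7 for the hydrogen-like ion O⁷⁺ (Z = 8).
1.9600

Using E_n = -13.6057 Z² / n² eV with Z = 8:

E_5 = -13.6057 × 8² / 5² = -870.7648 / 25 = -34.8305920000 eV
E_7 = -13.6057 × 8² / 7² = -870.7648 / 49 = -17.7707102041 eV

The ratio is:
E_5/E_7 = (-34.8305920000) / (-17.7707102041)
E_5/E_7 = (-870.7648/25) / (-870.7648/49)
E_5/E_7 = 49/25
E_5/E_7 = 1.9600
(Note: the Z² factors cancel in the ratio.)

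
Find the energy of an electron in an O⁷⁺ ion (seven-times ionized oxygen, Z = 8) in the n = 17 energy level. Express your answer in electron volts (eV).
-3.0130 eV

The energy levels of a hydrogen-like atom are given by:
E_n = -13.6057 Z² / n² eV  (with Z = 8 for O⁷⁺)

For n = 17:
E_17 = -13.6057 × 8² / 17²
E_17 = -13.6057 × 64 / 289
E_17 = -3.0130 eV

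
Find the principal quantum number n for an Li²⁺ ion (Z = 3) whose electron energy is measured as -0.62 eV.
n = 14

The exact energy levels follow E_n = -13.6057 Z² / n² eV with Z = 3.

The measured value (-0.62 eV) is reported to only 2 significant figures, so we must test candidate n values and see which one matches to that precision.

Candidate energies:
  n = 12:  E = -13.6057 × 3² / 12² = -0.85036 eV
  n = 13:  E = -13.6057 × 3² / 13² = -0.72456 eV
  n = 14:  E = -13.6057 × 3² / 14² = -0.62475 eV  ← matches
  n = 15:  E = -13.6057 × 3² / 15² = -0.54423 eV
  n = 16:  E = -13.6057 × 3² / 16² = -0.47833 eV

Checking against the measurement of -0.62 eV (2 sig figs), only n = 14 agrees:
E_14 = -0.62475 eV, which rounds to -0.62 eV ✓

Therefore n = 14.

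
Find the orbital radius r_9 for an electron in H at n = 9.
4.286335 nm (or 42.863354 Å)

The Bohr radius formula is:
r_n = n² a₀ / Z

where a₀ = 0.052917721 nm is the Bohr radius.

For H (Z = 1) at n = 9:
r_9 = 9² × 0.052917721 nm / 1
r_9 = 81 × 0.052917721 nm / 1
r_9 = 4.2863354 nm / 1
r_9 = 4.286335 nm

The electron orbits at approximately 4.286335 nm from the nucleus.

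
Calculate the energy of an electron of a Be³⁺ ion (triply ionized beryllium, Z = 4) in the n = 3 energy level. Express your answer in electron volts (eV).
-24.18791 eV

The energy levels of a hydrogen-like atom are given by:
E_n = -13.6057 Z² / n² eV  (with Z = 4 for Be³⁺)

For n = 3:
E_3 = -13.6057 × 4² / 3²
E_3 = -13.6057 × 16 / 9
E_3 = -24.18791 eV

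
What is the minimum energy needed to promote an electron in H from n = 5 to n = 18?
0.50 eV

The energy levels of a hydrogen-like atom are E_n = -13.6057 eV / n².

Energy at n = 5: E_5 = -13.6057 / 5² = -0.54423 eV
Energy at n = 18: E_18 = -13.6057 / 18² = -0.04199 eV

The excitation energy is the difference:
ΔE = E_18 - E_5
ΔE = -0.04199 - (-0.54423)
ΔE = 0.50 eV

Since this is positive, energy must be absorbed (photon absorption).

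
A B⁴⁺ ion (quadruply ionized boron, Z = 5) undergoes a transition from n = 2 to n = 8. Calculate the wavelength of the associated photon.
15.55226 nm

First, find the transition energy using E_n = -13.6057 Z² / n² eV:
E_2 = -13.6057 × 5² / 2² = -85.0356250 eV
E_8 = -13.6057 × 5² / 8² = -5.3147266 eV

Photon energy: |ΔE| = |E_8 - E_2| = 79.7208984 eV

Convert to wavelength using E = hc/λ with hc = 1239.84 eV·nm:
λ = hc/E = 1239.84 eV·nm / 79.7208984 eV
λ = 15.55226 nm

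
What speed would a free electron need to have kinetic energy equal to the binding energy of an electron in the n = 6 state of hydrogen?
3.6462e+05 m/s (or 0.1216% of c)

The binding energy at n = 6 for hydrogen is:
E_6 = -13.6057/6² = -0.37793611 eV
|E_6| = 0.37793611 eV

Convert to Joules:
KE = 0.37793611 eV × (1.602177 × 10⁻¹⁹ J/eV) = 6.055205e-20 J

Using KE = ½mv²:
v = √(2·KE/m_e)
v = √(2 × 6.055205e-20 J / 9.10938 × 10⁻³¹ kg)
v = 3.6462e+05 m/s

This is approximately 0.1216% the speed of light.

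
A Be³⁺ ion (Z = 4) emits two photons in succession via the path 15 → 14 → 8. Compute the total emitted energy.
2.4339 eV

The energy levels of Be³⁺ are E_n = -13.6057 × 4² / n² eV.

First transition (15 → 14):
ΔE₁ = |E_14 - E_15|
ΔE₁ = |-1.1106693878 - (-0.9675164444)| = 0.1431529 eV

Second transition (14 → 8):
ΔE₂ = |E_8 - E_14|
ΔE₂ = |-3.4014250000 - (-1.1106693878)| = 2.2907556 eV

Total energy released:
E_total = ΔE₁ + ΔE₂ = 0.1431529 + 2.2907556 = 2.4339 eV

Note: This equals the direct transition 15 → 8: 2.4339 eV ✓
Energy is conserved regardless of the path taken.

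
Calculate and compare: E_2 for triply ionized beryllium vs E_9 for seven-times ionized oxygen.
Be³⁺ at n = 2 (E = -54.42280 eV)

Using E_n = -13.6057 Z² / n² eV:

Be³⁺ (Z = 4) at n = 2:
E = -13.6057 × 4² / 2² = -13.6057 × 16 / 4 = -54.42280000 eV

O⁷⁺ (Z = 8) at n = 9:
E = -13.6057 × 8² / 9² = -13.6057 × 64 / 81 = -10.75018272 eV

Since -54.42280000 eV < -10.75018272 eV,
Be³⁺ at n = 2 is more tightly bound (requires more energy to ionize).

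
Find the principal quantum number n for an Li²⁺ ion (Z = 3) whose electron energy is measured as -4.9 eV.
n = 5

The exact energy levels follow E_n = -13.6057 Z² / n² eV with Z = 3.

The measured value (-4.9 eV) is reported to only 2 significant figures, so we must test candidate n values and see which one matches to that precision.

Candidate energies:
  n = 3:  E = -13.6057 × 3² / 3² = -13.605700 eV
  n = 4:  E = -13.6057 × 3² / 4² = -7.653206 eV
  n = 5:  E = -13.6057 × 3² / 5² = -4.898052 eV  ← matches
  n = 6:  E = -13.6057 × 3² / 6² = -3.401425 eV
  n = 7:  E = -13.6057 × 3² / 7² = -2.499006 eV

Checking against the measurement of -4.9 eV (2 sig figs), only n = 5 agrees:
E_5 = -4.898052 eV, which rounds to -4.9 eV ✓

Therefore n = 5.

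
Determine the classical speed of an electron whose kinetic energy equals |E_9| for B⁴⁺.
1.215e+06 m/s (or 0.4054% of c)

The binding energy at n = 9 for B⁴⁺ is:
E_9 = -13.6057 × 5²/9² = -4.199290 eV
|E_9| = 4.199290 eV

Convert to Joules:
KE = 4.199290 eV × (1.602177 × 10⁻¹⁹ J/eV) = 6.72801e-19 J

Using KE = ½mv²:
v = √(2·KE/m_e)
v = √(2 × 6.72801e-19 J / 9.10938 × 10⁻³¹ kg)
v = 1.215e+06 m/s

This is approximately 0.4054% the speed of light.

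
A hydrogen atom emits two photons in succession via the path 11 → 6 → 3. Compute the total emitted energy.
1.39930 eV

The energy levels of hydrogen are E_n = -13.6057 / n² eV.

First transition (11 → 6):
ΔE₁ = |E_6 - E_11|
ΔE₁ = |-0.37793611111 - (-0.11244380165)| = 0.26549231 eV

Second transition (6 → 3):
ΔE₂ = |E_3 - E_6|
ΔE₂ = |-1.51174444444 - (-0.37793611111)| = 1.13380833 eV

Total energy released:
E_total = ΔE₁ + ΔE₂ = 0.26549231 + 1.13380833 = 1.39930 eV

Note: This equals the direct transition 11 → 3: 1.39930 eV ✓
Energy is conserved regardless of the path taken.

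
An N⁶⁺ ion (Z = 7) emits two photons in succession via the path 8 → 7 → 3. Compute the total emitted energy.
63.65861 eV

The energy levels of N⁶⁺ are E_n = -13.6057 × 7² / n² eV.

First transition (8 → 7):
ΔE₁ = |E_7 - E_8|
ΔE₁ = |-13.60570000000 - (-10.41686406250)| = 3.18883594 eV

Second transition (7 → 3):
ΔE₂ = |E_3 - E_7|
ΔE₂ = |-74.07547777778 - (-13.60570000000)| = 60.46977778 eV

Total energy released:
E_total = ΔE₁ + ΔE₂ = 3.18883594 + 60.46977778 = 63.65861 eV

Note: This equals the direct transition 8 → 3: 63.65861 eV ✓
Energy is conserved regardless of the path taken.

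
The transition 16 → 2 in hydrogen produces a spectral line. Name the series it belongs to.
Balmer series

The spectral series in hydrogen are named based on the final (lower) energy level:
- Lyman series: n_final = 1 (ultraviolet)
- Balmer series: n_final = 2 (visible/near-UV)
- Paschen series: n_final = 3 (infrared)
- Brackett series: n_final = 4 (infrared)
- Pfund series: n_final = 5 (far infrared)

Since this transition ends at n = 2, it belongs to the Balmer series.

For reference, this 16 → 2 line has photon energy
ΔE = 13.6057 eV × (1/2² - 1/16²) = 3.348278 eV,
corresponding to wavelength λ = hc/ΔE = 1239.84 eV·nm / 3.348278 eV = 370.29 nm in the visible/near-UV region.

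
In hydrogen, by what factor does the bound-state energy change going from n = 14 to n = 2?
49.00

Using E_n = -13.6057 Z² / n² eV with Z = 1:

E_2 = -13.6057 / 2² = -13.6057 / 4 = -3.40142500 eV
E_14 = -13.6057 / 14² = -13.6057 / 196 = -0.06941684 eV

The ratio is:
E_2/E_14 = (-3.40142500) / (-0.06941684)
E_2/E_14 = (-13.6057/4) / (-13.6057/196)
E_2/E_14 = 196/4
E_2/E_14 = 49.00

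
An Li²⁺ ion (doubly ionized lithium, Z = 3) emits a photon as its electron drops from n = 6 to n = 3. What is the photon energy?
10.20 eV

The energy levels are E_n = -13.6057 Z² eV / n².

Energy at n = 6: E_6 = -13.6057 × 3² / 6² = -3.40143 eV
Energy at n = 3: E_3 = -13.6057 × 3² / 3² = -13.60570 eV

For emission (electron falling to lower state), the photon energy is:
E_photon = E_6 - E_3 = |-3.40143 - (-13.60570)|
E_photon = 10.20 eV

This energy is carried away by the emitted photon.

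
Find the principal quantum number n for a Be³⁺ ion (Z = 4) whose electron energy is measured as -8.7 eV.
n = 5

The exact energy levels follow E_n = -13.6057 Z² / n² eV with Z = 4.

The measured value (-8.7 eV) is reported to only 2 significant figures, so we must test candidate n values and see which one matches to that precision.

Candidate energies:
  n = 3:  E = -13.6057 × 4² / 3² = -24.18791 eV
  n = 4:  E = -13.6057 × 4² / 4² = -13.60570 eV
  n = 5:  E = -13.6057 × 4² / 5² = -8.70765 eV  ← matches
  n = 6:  E = -13.6057 × 4² / 6² = -6.04698 eV
  n = 7:  E = -13.6057 × 4² / 7² = -4.44268 eV

Checking against the measurement of -8.7 eV (2 sig figs), only n = 5 agrees:
E_5 = -8.70765 eV, which rounds to -8.7 eV ✓

Therefore n = 5.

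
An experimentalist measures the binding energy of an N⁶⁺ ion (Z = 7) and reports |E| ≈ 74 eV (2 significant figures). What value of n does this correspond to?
n = 3

The exact energy levels follow E_n = -13.6057 Z² / n² eV with Z = 7.

The measured value (-74 eV) is reported to only 2 significant figures, so we must test candidate n values and see which one matches to that precision.

Candidate energies:
  n = 1:  E = -13.6057 × 7² / 1² = -666.67930 eV
  n = 2:  E = -13.6057 × 7² / 2² = -166.66983 eV
  n = 3:  E = -13.6057 × 7² / 3² = -74.07548 eV  ← matches
  n = 4:  E = -13.6057 × 7² / 4² = -41.66746 eV
  n = 5:  E = -13.6057 × 7² / 5² = -26.66717 eV

Checking against the measurement of -74 eV (2 sig figs), only n = 3 agrees:
E_3 = -74.07548 eV, which rounds to -74 eV ✓

Therefore n = 3.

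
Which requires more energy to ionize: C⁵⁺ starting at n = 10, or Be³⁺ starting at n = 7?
C⁵⁺ at n = 10 (E = -4.898052 eV)

Using E_n = -13.6057 Z² / n² eV:

C⁵⁺ (Z = 6) at n = 10:
E = -13.6057 × 6² / 10² = -13.6057 × 36 / 100 = -4.898052000 eV

Be³⁺ (Z = 4) at n = 7:
E = -13.6057 × 4² / 7² = -13.6057 × 16 / 49 = -4.442677551 eV

Since -4.898052000 eV < -4.442677551 eV,
C⁵⁺ at n = 10 is more tightly bound (requires more energy to ionize).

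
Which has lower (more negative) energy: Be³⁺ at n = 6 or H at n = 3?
Be³⁺ at n = 6 (E = -6.0470 eV)

Using E_n = -13.6057 Z² / n² eV:

Be³⁺ (Z = 4) at n = 6:
E = -13.6057 × 4² / 6² = -13.6057 × 16 / 36 = -6.0469778 eV

H (Z = 1) at n = 3:
E = -13.6057 × 1² / 3² = -13.6057 × 1 / 9 = -1.5117444 eV

Since -6.0469778 eV < -1.5117444 eV,
Be³⁺ at n = 6 is more tightly bound (requires more energy to ionize).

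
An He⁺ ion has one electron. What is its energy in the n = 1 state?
-54.423 eV

For hydrogen-like ions, the energy levels scale with Z²:
E_n = -13.6057 Z² / n² eV

For He⁺ (Z = 2) at n = 1:
E_1 = -13.6057 × 2² / 1²
E_1 = -13.6057 × 4 / 1
E_1 = -54.4228 / 1
E_1 = -54.423 eV

The energy is 4 times more negative than hydrogen at the same n due to the stronger nuclear charge.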